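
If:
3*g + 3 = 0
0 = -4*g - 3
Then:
No Solution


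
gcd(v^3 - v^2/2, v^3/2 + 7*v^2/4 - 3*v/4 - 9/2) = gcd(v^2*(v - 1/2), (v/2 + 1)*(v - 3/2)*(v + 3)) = 1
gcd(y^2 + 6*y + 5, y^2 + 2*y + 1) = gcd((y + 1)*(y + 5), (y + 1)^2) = y + 1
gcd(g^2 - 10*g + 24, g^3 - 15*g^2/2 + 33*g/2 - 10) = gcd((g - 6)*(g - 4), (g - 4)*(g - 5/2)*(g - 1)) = g - 4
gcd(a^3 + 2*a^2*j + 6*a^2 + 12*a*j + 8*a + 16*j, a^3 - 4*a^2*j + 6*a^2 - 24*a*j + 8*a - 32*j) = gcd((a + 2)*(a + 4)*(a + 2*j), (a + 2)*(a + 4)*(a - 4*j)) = a^2 + 6*a + 8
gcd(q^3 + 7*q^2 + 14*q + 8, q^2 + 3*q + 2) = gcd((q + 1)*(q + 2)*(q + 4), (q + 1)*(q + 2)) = q^2 + 3*q + 2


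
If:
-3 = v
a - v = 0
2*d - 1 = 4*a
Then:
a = -3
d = -11/2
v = -3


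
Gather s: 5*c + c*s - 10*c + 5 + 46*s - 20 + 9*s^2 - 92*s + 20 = -5*c + 9*s^2 + s*(c - 46) + 5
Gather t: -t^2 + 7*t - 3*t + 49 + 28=-t^2 + 4*t + 77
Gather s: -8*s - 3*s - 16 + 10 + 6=-11*s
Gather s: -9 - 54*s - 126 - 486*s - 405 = -540*s - 540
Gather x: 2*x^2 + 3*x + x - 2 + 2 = 2*x^2 + 4*x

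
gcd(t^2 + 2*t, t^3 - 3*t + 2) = t + 2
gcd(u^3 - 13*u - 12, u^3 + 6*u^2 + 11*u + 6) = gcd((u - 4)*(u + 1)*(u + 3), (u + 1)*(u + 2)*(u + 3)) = u^2 + 4*u + 3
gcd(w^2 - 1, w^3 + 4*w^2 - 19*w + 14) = w - 1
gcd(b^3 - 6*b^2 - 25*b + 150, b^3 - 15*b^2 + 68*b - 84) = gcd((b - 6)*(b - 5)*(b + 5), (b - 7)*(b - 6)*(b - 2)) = b - 6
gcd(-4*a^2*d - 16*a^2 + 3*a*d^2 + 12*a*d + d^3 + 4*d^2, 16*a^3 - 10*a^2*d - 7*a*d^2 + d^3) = a - d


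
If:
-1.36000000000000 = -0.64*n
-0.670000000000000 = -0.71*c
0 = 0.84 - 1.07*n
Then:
No Solution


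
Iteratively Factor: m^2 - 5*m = (m)*(m - 5)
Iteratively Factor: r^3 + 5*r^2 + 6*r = (r + 3)*(r^2 + 2*r) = r*(r + 3)*(r + 2)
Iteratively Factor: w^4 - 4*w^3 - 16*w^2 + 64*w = (w - 4)*(w^3 - 16*w) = (w - 4)^2*(w^2 + 4*w) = w*(w - 4)^2*(w + 4)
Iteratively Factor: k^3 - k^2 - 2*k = (k - 2)*(k^2 + k) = k*(k - 2)*(k + 1)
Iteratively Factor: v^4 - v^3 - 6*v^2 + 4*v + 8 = (v - 2)*(v^3 + v^2 - 4*v - 4) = (v - 2)^2*(v^2 + 3*v + 2) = (v - 2)^2*(v + 2)*(v + 1)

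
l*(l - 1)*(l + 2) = l^3 + l^2 - 2*l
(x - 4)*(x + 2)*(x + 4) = x^3 + 2*x^2 - 16*x - 32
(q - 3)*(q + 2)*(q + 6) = q^3 + 5*q^2 - 12*q - 36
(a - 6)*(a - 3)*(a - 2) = a^3 - 11*a^2 + 36*a - 36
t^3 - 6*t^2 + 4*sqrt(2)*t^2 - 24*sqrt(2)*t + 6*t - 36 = (t - 6)*(t + sqrt(2))*(t + 3*sqrt(2))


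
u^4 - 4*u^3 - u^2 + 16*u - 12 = (u - 3)*(u - 2)*(u - 1)*(u + 2)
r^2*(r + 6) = r^3 + 6*r^2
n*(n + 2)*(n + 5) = n^3 + 7*n^2 + 10*n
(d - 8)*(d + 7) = d^2 - d - 56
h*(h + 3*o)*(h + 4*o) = h^3 + 7*h^2*o + 12*h*o^2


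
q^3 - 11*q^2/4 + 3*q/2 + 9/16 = (q - 3/2)^2*(q + 1/4)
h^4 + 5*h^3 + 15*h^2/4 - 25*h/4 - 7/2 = (h - 1)*(h + 1/2)*(h + 2)*(h + 7/2)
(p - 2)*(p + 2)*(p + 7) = p^3 + 7*p^2 - 4*p - 28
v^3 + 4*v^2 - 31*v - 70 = (v - 5)*(v + 2)*(v + 7)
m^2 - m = m*(m - 1)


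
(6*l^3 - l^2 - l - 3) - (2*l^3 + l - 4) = 4*l^3 - l^2 - 2*l + 1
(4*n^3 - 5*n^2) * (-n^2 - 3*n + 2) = -4*n^5 - 7*n^4 + 23*n^3 - 10*n^2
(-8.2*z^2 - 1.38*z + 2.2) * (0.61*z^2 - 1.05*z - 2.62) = -5.002*z^4 + 7.7682*z^3 + 24.275*z^2 + 1.3056*z - 5.764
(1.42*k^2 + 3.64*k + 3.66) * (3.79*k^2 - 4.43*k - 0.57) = 5.3818*k^4 + 7.505*k^3 - 3.0632*k^2 - 18.2886*k - 2.0862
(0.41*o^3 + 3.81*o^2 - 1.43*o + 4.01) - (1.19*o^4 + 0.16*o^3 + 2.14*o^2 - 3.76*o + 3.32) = -1.19*o^4 + 0.25*o^3 + 1.67*o^2 + 2.33*o + 0.69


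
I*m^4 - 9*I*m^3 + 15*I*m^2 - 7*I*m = m*(m - 7)*(m - 1)*(I*m - I)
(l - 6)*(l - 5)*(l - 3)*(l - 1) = l^4 - 15*l^3 + 77*l^2 - 153*l + 90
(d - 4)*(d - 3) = d^2 - 7*d + 12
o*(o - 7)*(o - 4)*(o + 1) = o^4 - 10*o^3 + 17*o^2 + 28*o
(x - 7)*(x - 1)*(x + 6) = x^3 - 2*x^2 - 41*x + 42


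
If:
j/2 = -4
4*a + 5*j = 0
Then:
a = 10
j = -8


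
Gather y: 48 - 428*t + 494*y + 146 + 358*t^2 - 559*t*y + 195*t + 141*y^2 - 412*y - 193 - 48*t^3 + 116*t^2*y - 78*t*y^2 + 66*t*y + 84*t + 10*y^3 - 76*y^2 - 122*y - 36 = -48*t^3 + 358*t^2 - 149*t + 10*y^3 + y^2*(65 - 78*t) + y*(116*t^2 - 493*t - 40) - 35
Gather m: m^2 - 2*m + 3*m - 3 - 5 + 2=m^2 + m - 6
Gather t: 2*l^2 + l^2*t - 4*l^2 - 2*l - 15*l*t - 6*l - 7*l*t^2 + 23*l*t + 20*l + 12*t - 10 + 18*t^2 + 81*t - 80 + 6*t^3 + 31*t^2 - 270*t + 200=-2*l^2 + 12*l + 6*t^3 + t^2*(49 - 7*l) + t*(l^2 + 8*l - 177) + 110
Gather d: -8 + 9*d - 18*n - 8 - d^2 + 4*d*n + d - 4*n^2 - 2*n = -d^2 + d*(4*n + 10) - 4*n^2 - 20*n - 16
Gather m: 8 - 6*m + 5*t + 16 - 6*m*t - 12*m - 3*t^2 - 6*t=m*(-6*t - 18) - 3*t^2 - t + 24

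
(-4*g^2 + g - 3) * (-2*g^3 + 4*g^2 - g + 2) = 8*g^5 - 18*g^4 + 14*g^3 - 21*g^2 + 5*g - 6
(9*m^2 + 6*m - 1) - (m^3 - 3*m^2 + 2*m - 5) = -m^3 + 12*m^2 + 4*m + 4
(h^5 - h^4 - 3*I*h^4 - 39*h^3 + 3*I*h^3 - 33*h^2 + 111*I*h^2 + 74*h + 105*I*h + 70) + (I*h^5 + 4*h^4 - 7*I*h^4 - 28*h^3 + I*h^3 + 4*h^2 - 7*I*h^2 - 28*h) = h^5 + I*h^5 + 3*h^4 - 10*I*h^4 - 67*h^3 + 4*I*h^3 - 29*h^2 + 104*I*h^2 + 46*h + 105*I*h + 70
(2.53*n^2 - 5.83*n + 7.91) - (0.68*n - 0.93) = 2.53*n^2 - 6.51*n + 8.84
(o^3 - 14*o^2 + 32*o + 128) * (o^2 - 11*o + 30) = o^5 - 25*o^4 + 216*o^3 - 644*o^2 - 448*o + 3840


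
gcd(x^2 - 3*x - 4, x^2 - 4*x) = x - 4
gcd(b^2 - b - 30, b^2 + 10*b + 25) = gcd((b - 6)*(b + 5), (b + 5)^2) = b + 5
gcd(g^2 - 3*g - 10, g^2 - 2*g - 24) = 1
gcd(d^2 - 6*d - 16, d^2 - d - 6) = d + 2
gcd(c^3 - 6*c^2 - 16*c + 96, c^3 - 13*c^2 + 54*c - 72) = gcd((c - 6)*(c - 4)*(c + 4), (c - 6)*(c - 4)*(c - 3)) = c^2 - 10*c + 24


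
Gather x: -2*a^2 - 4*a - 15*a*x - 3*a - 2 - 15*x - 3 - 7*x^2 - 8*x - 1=-2*a^2 - 7*a - 7*x^2 + x*(-15*a - 23) - 6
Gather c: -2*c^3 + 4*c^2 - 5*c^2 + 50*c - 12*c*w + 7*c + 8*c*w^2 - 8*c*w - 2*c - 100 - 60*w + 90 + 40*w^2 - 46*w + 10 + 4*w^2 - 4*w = -2*c^3 - c^2 + c*(8*w^2 - 20*w + 55) + 44*w^2 - 110*w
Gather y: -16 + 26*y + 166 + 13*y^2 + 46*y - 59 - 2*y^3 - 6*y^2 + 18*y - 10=-2*y^3 + 7*y^2 + 90*y + 81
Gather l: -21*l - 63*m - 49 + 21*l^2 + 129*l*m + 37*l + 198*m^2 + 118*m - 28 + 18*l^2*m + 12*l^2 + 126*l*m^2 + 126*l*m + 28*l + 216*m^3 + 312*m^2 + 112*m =l^2*(18*m + 33) + l*(126*m^2 + 255*m + 44) + 216*m^3 + 510*m^2 + 167*m - 77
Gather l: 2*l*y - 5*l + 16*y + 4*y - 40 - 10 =l*(2*y - 5) + 20*y - 50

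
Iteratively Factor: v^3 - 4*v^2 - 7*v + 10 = (v + 2)*(v^2 - 6*v + 5) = (v - 1)*(v + 2)*(v - 5)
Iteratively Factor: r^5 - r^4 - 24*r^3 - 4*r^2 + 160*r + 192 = (r + 2)*(r^4 - 3*r^3 - 18*r^2 + 32*r + 96) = (r - 4)*(r + 2)*(r^3 + r^2 - 14*r - 24) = (r - 4)*(r + 2)*(r + 3)*(r^2 - 2*r - 8) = (r - 4)*(r + 2)^2*(r + 3)*(r - 4)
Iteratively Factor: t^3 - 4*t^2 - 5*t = (t + 1)*(t^2 - 5*t) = (t - 5)*(t + 1)*(t)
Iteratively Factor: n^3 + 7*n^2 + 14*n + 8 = (n + 2)*(n^2 + 5*n + 4) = (n + 2)*(n + 4)*(n + 1)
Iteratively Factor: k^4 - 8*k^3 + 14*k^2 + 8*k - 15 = (k - 3)*(k^3 - 5*k^2 - k + 5) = (k - 3)*(k + 1)*(k^2 - 6*k + 5) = (k - 5)*(k - 3)*(k + 1)*(k - 1)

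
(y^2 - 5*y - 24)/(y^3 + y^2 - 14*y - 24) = (y - 8)/(y^2 - 2*y - 8)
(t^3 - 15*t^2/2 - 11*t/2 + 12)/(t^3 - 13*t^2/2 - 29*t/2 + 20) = (2*t + 3)/(2*t + 5)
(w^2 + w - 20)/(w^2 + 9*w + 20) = (w - 4)/(w + 4)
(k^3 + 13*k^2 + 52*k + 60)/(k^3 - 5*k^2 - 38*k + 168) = (k^2 + 7*k + 10)/(k^2 - 11*k + 28)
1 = 1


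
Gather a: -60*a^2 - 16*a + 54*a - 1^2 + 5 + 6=-60*a^2 + 38*a + 10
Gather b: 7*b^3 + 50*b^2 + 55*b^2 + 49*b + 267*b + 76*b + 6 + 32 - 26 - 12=7*b^3 + 105*b^2 + 392*b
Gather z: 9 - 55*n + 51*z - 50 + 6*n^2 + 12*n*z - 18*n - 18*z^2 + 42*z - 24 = 6*n^2 - 73*n - 18*z^2 + z*(12*n + 93) - 65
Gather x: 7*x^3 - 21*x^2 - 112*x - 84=7*x^3 - 21*x^2 - 112*x - 84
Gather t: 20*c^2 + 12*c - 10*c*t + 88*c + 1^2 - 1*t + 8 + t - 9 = 20*c^2 - 10*c*t + 100*c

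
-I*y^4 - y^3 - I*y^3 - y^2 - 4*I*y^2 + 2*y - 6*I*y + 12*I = (y + 2)*(y - 3*I)*(y + 2*I)*(-I*y + I)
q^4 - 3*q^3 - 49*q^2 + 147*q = q*(q - 7)*(q - 3)*(q + 7)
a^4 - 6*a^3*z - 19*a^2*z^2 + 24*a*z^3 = a*(a - 8*z)*(a - z)*(a + 3*z)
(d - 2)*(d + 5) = d^2 + 3*d - 10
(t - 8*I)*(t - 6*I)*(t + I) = t^3 - 13*I*t^2 - 34*t - 48*I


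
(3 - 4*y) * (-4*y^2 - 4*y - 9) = 16*y^3 + 4*y^2 + 24*y - 27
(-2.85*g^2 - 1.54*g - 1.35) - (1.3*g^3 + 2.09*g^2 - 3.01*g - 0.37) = -1.3*g^3 - 4.94*g^2 + 1.47*g - 0.98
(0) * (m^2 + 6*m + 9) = 0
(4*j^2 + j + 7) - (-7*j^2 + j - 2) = 11*j^2 + 9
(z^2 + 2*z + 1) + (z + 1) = z^2 + 3*z + 2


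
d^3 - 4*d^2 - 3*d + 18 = (d - 3)^2*(d + 2)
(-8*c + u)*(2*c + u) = -16*c^2 - 6*c*u + u^2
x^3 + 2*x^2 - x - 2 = (x - 1)*(x + 1)*(x + 2)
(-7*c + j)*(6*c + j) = -42*c^2 - c*j + j^2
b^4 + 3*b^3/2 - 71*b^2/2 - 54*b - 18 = (b - 6)*(b + 1/2)*(b + 1)*(b + 6)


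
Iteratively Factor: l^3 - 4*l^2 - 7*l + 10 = (l - 1)*(l^2 - 3*l - 10) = (l - 5)*(l - 1)*(l + 2)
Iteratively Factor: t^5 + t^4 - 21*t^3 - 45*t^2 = (t)*(t^4 + t^3 - 21*t^2 - 45*t) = t*(t + 3)*(t^3 - 2*t^2 - 15*t) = t*(t + 3)^2*(t^2 - 5*t) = t^2*(t + 3)^2*(t - 5)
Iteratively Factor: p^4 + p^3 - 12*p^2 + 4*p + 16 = (p + 4)*(p^3 - 3*p^2 + 4) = (p + 1)*(p + 4)*(p^2 - 4*p + 4) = (p - 2)*(p + 1)*(p + 4)*(p - 2)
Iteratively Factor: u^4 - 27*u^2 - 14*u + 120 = (u + 4)*(u^3 - 4*u^2 - 11*u + 30) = (u - 5)*(u + 4)*(u^2 + u - 6) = (u - 5)*(u + 3)*(u + 4)*(u - 2)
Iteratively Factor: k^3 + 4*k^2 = (k + 4)*(k^2) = k*(k + 4)*(k)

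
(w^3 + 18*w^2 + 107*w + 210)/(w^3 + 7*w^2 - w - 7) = (w^2 + 11*w + 30)/(w^2 - 1)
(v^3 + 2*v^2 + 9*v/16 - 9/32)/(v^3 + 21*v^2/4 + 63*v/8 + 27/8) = (v - 1/4)/(v + 3)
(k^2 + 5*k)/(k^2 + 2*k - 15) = k/(k - 3)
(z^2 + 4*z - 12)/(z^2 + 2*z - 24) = (z - 2)/(z - 4)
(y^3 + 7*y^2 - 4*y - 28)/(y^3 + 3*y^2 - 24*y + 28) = (y + 2)/(y - 2)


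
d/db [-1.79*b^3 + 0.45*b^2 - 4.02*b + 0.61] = -5.37*b^2 + 0.9*b - 4.02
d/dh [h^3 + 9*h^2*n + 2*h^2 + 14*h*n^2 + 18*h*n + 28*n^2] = 3*h^2 + 18*h*n + 4*h + 14*n^2 + 18*n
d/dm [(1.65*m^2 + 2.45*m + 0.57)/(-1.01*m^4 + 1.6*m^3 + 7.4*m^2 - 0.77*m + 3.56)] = (3.333*m^5 + 4.7835*m^4 - 5.5372*m^3 - 22.1365*m^2 + 3.312*m + 9.1609)/(1.0201*m^8 - 3.232*m^7 - 12.388*m^6 + 25.2354*m^5 + 45.1048*m^4 - 0.00399999999999956*m^3 + 53.2809*m^2 - 5.4824*m + 12.6736)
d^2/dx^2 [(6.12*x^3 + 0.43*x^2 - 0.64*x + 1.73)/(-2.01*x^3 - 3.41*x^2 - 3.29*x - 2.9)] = (5.6843418860808e-14*x^7 + 80.4196979999997*x^6 + 258.339671999999*x^5 + 387.590309999999*x^4 - 150.008822*x^3 - 558.9402*x^2 - 402.736122*x - 22.680526)/(8.120601*x^9 + 41.330223*x^8 + 109.99323*x^7 + 210.100625*x^6 + 299.30001*x^5 + 326.959473*x^4 + 281.532449*x^3 + 180.20397*x^2 + 83.0067*x + 24.389)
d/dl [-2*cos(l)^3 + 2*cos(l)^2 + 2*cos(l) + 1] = 2*(3*cos(l)^2 - 2*cos(l) - 1)*sin(l)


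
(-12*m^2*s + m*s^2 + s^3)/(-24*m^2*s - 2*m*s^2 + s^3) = (-3*m + s)/(-6*m + s)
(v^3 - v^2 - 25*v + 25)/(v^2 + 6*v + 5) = (v^2 - 6*v + 5)/(v + 1)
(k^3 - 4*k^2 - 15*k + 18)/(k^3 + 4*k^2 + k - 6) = (k - 6)/(k + 2)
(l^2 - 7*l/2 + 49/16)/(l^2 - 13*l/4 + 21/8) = (4*l - 7)/(2*(2*l - 3))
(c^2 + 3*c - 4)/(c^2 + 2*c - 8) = (c - 1)/(c - 2)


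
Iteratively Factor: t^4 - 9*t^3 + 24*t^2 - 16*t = (t - 4)*(t^3 - 5*t^2 + 4*t) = (t - 4)^2*(t^2 - t) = (t - 4)^2*(t - 1)*(t)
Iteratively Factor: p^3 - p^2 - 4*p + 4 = (p - 2)*(p^2 + p - 2) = (p - 2)*(p - 1)*(p + 2)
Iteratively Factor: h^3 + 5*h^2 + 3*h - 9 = (h - 1)*(h^2 + 6*h + 9) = (h - 1)*(h + 3)*(h + 3)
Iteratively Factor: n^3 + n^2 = (n + 1)*(n^2) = n*(n + 1)*(n)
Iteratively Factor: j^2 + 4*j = (j)*(j + 4)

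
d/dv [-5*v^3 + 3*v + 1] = 3 - 15*v^2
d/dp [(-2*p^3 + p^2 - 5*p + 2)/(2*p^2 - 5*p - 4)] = (-4*p^4 + 20*p^3 + 29*p^2 - 16*p + 30)/(4*p^4 - 20*p^3 + 9*p^2 + 40*p + 16)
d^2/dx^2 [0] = 0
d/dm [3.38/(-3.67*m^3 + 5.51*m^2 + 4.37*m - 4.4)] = (37.2138*m^2 - 37.2476*m - 14.7706)/(3.67*m^3 - 5.51*m^2 - 4.37*m + 4.4)^2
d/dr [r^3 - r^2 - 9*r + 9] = 3*r^2 - 2*r - 9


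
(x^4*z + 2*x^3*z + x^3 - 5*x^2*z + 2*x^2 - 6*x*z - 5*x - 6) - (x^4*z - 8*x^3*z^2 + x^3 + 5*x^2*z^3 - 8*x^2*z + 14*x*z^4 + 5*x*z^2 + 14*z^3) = 8*x^3*z^2 + 2*x^3*z - 5*x^2*z^3 + 3*x^2*z + 2*x^2 - 14*x*z^4 - 5*x*z^2 - 6*x*z - 5*x - 14*z^3 - 6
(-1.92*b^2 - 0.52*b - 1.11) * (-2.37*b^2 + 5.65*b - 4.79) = 4.5504*b^4 - 9.6156*b^3 + 8.8895*b^2 - 3.7807*b + 5.3169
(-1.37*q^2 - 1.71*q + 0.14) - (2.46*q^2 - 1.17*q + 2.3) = -3.83*q^2 - 0.54*q - 2.16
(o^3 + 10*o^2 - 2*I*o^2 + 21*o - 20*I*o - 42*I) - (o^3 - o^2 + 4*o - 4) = 11*o^2 - 2*I*o^2 + 17*o - 20*I*o + 4 - 42*I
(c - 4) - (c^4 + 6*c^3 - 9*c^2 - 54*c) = -c^4 - 6*c^3 + 9*c^2 + 55*c - 4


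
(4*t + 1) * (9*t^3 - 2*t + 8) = 36*t^4 + 9*t^3 - 8*t^2 + 30*t + 8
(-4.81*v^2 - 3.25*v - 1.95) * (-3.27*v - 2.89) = 15.7287*v^3 + 24.5284*v^2 + 15.769*v + 5.6355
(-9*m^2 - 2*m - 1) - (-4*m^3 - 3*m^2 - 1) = 4*m^3 - 6*m^2 - 2*m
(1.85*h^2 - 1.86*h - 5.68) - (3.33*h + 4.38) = 1.85*h^2 - 5.19*h - 10.06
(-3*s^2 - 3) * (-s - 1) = 3*s^3 + 3*s^2 + 3*s + 3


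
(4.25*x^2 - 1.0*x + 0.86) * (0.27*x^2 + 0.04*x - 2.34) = 1.1475*x^4 - 0.1*x^3 - 9.7528*x^2 + 2.3744*x - 2.0124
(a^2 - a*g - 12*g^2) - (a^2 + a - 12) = -a*g - a - 12*g^2 + 12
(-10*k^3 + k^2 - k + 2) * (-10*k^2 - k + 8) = 100*k^5 - 71*k^3 - 11*k^2 - 10*k + 16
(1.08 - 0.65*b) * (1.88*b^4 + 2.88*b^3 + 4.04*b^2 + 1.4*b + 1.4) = -1.222*b^5 + 0.1584*b^4 + 0.4844*b^3 + 3.4532*b^2 + 0.602*b + 1.512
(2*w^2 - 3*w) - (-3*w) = 2*w^2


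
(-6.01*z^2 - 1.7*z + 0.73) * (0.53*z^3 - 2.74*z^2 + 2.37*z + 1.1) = -3.1853*z^5 + 15.5664*z^4 - 9.1988*z^3 - 12.6402*z^2 - 0.1399*z + 0.803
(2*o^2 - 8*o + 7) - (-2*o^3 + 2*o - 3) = 2*o^3 + 2*o^2 - 10*o + 10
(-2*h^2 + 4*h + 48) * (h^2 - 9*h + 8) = -2*h^4 + 22*h^3 - 4*h^2 - 400*h + 384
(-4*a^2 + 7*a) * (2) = -8*a^2 + 14*a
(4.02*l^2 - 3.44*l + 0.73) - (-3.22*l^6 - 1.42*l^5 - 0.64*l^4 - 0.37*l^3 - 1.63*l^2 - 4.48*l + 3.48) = 3.22*l^6 + 1.42*l^5 + 0.64*l^4 + 0.37*l^3 + 5.65*l^2 + 1.04*l - 2.75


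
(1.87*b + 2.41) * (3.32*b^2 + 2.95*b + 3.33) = 6.2084*b^3 + 13.5177*b^2 + 13.3366*b + 8.0253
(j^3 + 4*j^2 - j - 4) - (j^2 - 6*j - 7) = j^3 + 3*j^2 + 5*j + 3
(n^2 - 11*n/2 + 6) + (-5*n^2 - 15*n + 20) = -4*n^2 - 41*n/2 + 26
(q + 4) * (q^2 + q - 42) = q^3 + 5*q^2 - 38*q - 168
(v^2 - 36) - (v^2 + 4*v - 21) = -4*v - 15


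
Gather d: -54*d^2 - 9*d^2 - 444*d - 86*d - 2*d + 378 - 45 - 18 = -63*d^2 - 532*d + 315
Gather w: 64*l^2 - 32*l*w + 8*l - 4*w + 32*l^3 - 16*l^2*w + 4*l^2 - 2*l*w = 32*l^3 + 68*l^2 + 8*l + w*(-16*l^2 - 34*l - 4)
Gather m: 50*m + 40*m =90*m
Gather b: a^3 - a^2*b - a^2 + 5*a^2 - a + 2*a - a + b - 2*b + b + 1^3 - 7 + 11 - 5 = a^3 - a^2*b + 4*a^2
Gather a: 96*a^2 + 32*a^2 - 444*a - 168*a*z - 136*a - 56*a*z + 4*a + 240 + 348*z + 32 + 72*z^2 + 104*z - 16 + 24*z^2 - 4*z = 128*a^2 + a*(-224*z - 576) + 96*z^2 + 448*z + 256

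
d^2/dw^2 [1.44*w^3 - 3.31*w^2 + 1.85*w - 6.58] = 8.64*w - 6.62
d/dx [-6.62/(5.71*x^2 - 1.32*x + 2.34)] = (75.6004*x - 8.7384)/(5.71*x^2 - 1.32*x + 2.34)^2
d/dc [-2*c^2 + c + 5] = 1 - 4*c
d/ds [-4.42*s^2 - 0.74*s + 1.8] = -8.84*s - 0.74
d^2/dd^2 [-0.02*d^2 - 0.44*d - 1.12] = -0.0400000000000000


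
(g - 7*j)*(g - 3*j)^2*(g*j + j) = g^4*j - 13*g^3*j^2 + g^3*j + 51*g^2*j^3 - 13*g^2*j^2 - 63*g*j^4 + 51*g*j^3 - 63*j^4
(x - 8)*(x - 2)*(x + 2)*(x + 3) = x^4 - 5*x^3 - 28*x^2 + 20*x + 96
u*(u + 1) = u^2 + u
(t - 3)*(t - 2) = t^2 - 5*t + 6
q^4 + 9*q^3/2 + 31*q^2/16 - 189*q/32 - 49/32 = (q - 1)*(q + 1/4)*(q + 7/4)*(q + 7/2)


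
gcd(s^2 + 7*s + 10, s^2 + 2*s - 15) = s + 5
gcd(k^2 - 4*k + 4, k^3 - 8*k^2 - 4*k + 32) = k - 2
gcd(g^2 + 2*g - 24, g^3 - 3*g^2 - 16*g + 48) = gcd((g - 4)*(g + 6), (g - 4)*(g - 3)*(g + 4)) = g - 4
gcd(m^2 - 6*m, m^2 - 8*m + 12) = m - 6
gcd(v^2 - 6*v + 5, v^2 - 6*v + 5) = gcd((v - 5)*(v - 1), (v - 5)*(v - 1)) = v^2 - 6*v + 5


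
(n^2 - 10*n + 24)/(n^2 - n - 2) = (-n^2 + 10*n - 24)/(-n^2 + n + 2)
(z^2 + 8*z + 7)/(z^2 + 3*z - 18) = (z^2 + 8*z + 7)/(z^2 + 3*z - 18)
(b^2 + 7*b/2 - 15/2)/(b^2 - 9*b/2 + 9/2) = (b + 5)/(b - 3)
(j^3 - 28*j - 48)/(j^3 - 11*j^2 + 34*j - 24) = (j^2 + 6*j + 8)/(j^2 - 5*j + 4)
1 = 1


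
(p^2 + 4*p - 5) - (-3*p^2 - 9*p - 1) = 4*p^2 + 13*p - 4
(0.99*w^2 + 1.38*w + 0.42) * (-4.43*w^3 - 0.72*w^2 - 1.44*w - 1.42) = -4.3857*w^5 - 6.8262*w^4 - 4.2798*w^3 - 3.6954*w^2 - 2.5644*w - 0.5964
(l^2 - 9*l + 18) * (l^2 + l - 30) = l^4 - 8*l^3 - 21*l^2 + 288*l - 540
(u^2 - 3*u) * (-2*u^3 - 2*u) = -2*u^5 + 6*u^4 - 2*u^3 + 6*u^2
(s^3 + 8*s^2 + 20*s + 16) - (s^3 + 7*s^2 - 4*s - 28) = s^2 + 24*s + 44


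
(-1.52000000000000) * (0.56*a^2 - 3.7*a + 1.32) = -0.8512*a^2 + 5.624*a - 2.0064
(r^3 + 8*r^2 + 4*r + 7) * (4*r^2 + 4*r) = 4*r^5 + 36*r^4 + 48*r^3 + 44*r^2 + 28*r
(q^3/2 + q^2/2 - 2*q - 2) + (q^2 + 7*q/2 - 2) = q^3/2 + 3*q^2/2 + 3*q/2 - 4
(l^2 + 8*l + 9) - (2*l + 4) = l^2 + 6*l + 5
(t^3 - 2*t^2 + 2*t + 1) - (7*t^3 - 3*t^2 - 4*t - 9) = -6*t^3 + t^2 + 6*t + 10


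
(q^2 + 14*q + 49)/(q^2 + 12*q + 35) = (q + 7)/(q + 5)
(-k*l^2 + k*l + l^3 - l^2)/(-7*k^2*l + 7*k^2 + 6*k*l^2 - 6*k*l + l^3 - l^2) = l/(7*k + l)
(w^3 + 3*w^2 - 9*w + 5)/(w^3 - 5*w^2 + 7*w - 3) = (w + 5)/(w - 3)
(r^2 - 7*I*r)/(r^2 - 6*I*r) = (r - 7*I)/(r - 6*I)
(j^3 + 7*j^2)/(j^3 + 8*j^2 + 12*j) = j*(j + 7)/(j^2 + 8*j + 12)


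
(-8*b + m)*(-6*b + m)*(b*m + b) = 48*b^3*m + 48*b^3 - 14*b^2*m^2 - 14*b^2*m + b*m^3 + b*m^2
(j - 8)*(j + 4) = j^2 - 4*j - 32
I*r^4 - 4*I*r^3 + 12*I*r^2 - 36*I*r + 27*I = (r - 3)*(r - 3*I)*(r + 3*I)*(I*r - I)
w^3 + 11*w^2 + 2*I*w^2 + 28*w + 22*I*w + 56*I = (w + 4)*(w + 7)*(w + 2*I)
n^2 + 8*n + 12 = (n + 2)*(n + 6)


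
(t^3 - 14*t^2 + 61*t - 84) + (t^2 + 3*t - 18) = t^3 - 13*t^2 + 64*t - 102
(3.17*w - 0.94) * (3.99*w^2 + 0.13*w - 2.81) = 12.6483*w^3 - 3.3385*w^2 - 9.0299*w + 2.6414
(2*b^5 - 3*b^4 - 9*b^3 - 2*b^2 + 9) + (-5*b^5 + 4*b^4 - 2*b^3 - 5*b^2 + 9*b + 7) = -3*b^5 + b^4 - 11*b^3 - 7*b^2 + 9*b + 16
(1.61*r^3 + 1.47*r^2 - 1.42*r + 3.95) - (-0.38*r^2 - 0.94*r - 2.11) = 1.61*r^3 + 1.85*r^2 - 0.48*r + 6.06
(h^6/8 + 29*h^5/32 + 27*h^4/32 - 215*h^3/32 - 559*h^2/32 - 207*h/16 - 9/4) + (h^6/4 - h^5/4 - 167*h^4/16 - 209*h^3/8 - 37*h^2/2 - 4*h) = 3*h^6/8 + 21*h^5/32 - 307*h^4/32 - 1051*h^3/32 - 1151*h^2/32 - 271*h/16 - 9/4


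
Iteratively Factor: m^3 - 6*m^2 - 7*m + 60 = (m + 3)*(m^2 - 9*m + 20) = (m - 4)*(m + 3)*(m - 5)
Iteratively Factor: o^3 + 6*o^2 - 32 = (o - 2)*(o^2 + 8*o + 16) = (o - 2)*(o + 4)*(o + 4)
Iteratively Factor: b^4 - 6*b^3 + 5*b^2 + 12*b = (b + 1)*(b^3 - 7*b^2 + 12*b) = b*(b + 1)*(b^2 - 7*b + 12) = b*(b - 4)*(b + 1)*(b - 3)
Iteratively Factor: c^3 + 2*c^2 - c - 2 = (c + 1)*(c^2 + c - 2) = (c + 1)*(c + 2)*(c - 1)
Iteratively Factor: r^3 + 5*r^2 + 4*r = (r + 1)*(r^2 + 4*r) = (r + 1)*(r + 4)*(r)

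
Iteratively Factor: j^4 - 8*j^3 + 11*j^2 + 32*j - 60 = (j + 2)*(j^3 - 10*j^2 + 31*j - 30) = (j - 5)*(j + 2)*(j^2 - 5*j + 6) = (j - 5)*(j - 3)*(j + 2)*(j - 2)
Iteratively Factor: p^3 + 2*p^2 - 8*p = (p + 4)*(p^2 - 2*p) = p*(p + 4)*(p - 2)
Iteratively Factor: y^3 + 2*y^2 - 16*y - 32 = (y - 4)*(y^2 + 6*y + 8) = (y - 4)*(y + 2)*(y + 4)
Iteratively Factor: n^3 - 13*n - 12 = (n - 4)*(n^2 + 4*n + 3) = (n - 4)*(n + 3)*(n + 1)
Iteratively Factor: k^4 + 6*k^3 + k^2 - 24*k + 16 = (k + 4)*(k^3 + 2*k^2 - 7*k + 4) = (k - 1)*(k + 4)*(k^2 + 3*k - 4) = (k - 1)*(k + 4)^2*(k - 1)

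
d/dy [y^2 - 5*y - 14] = 2*y - 5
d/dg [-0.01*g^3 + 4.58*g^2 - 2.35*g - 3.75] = -0.03*g^2 + 9.16*g - 2.35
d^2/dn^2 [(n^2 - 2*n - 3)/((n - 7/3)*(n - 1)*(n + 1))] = 6*(9*n^3 - 81*n^2 + 207*n - 167)/(27*n^6 - 270*n^5 + 1089*n^4 - 2260*n^3 + 2541*n^2 - 1470*n + 343)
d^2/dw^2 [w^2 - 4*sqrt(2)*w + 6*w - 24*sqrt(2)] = 2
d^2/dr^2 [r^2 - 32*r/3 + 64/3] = 2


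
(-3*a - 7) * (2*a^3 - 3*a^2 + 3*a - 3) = -6*a^4 - 5*a^3 + 12*a^2 - 12*a + 21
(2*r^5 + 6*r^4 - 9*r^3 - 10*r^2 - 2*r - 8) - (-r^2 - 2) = 2*r^5 + 6*r^4 - 9*r^3 - 9*r^2 - 2*r - 6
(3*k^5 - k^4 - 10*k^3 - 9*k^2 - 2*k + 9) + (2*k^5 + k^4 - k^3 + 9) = 5*k^5 - 11*k^3 - 9*k^2 - 2*k + 18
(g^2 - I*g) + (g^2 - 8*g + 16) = 2*g^2 - 8*g - I*g + 16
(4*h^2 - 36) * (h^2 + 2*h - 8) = 4*h^4 + 8*h^3 - 68*h^2 - 72*h + 288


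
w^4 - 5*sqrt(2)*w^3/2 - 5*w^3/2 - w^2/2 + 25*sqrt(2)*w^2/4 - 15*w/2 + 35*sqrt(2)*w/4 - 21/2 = (w - 7/2)*(w + 1)*(w - 3*sqrt(2)/2)*(w - sqrt(2))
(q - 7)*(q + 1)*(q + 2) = q^3 - 4*q^2 - 19*q - 14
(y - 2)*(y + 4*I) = y^2 - 2*y + 4*I*y - 8*I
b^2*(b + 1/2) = b^3 + b^2/2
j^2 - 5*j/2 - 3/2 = (j - 3)*(j + 1/2)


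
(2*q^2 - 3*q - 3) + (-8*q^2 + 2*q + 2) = -6*q^2 - q - 1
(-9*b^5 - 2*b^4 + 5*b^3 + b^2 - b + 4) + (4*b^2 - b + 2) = -9*b^5 - 2*b^4 + 5*b^3 + 5*b^2 - 2*b + 6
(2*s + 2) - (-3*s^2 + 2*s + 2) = 3*s^2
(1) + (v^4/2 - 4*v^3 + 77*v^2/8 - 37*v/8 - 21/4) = v^4/2 - 4*v^3 + 77*v^2/8 - 37*v/8 - 17/4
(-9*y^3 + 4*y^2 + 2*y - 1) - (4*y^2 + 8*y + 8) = -9*y^3 - 6*y - 9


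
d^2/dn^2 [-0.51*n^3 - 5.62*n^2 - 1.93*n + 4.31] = -3.06*n - 11.24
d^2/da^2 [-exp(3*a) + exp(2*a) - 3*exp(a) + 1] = (-9*exp(2*a) + 4*exp(a) - 3)*exp(a)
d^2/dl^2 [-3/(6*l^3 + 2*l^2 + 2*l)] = 3*(l*(9*l + 1)*(3*l^2 + l + 1) - (9*l^2 + 2*l + 1)^2)/(l^3*(3*l^2 + l + 1)^3)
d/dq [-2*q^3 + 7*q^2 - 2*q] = -6*q^2 + 14*q - 2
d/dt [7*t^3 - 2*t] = 21*t^2 - 2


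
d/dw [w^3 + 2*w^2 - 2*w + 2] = 3*w^2 + 4*w - 2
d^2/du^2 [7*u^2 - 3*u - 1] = 14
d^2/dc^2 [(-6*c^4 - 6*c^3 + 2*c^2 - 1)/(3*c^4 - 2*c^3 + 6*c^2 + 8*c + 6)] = 4*(-45*c^9 + 189*c^8 + 576*c^7 + 793*c^6 - 135*c^5 - 1377*c^4 - 1176*c^3 - 1164*c^2 - 414*c + 22)/(27*c^12 - 54*c^11 + 198*c^10 - 8*c^9 + 270*c^8 + 528*c^7 + 936*c^6 + 912*c^5 + 1548*c^4 + 2024*c^3 + 1800*c^2 + 864*c + 216)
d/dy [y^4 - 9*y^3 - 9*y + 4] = 4*y^3 - 27*y^2 - 9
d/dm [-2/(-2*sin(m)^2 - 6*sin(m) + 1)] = -4*(2*sin(m) + 3)*cos(m)/(6*sin(m) - cos(2*m))^2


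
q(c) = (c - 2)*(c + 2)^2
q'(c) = (c - 2)*(2*c + 4) + (c + 2)^2 = (c + 2)*(3*c - 2)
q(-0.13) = -7.45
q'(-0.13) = -4.47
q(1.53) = -5.86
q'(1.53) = 9.14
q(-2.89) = -3.87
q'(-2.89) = 9.50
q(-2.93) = -4.26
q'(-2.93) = 10.03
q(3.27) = 35.27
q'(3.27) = 41.16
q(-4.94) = -59.99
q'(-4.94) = 49.45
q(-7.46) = -282.02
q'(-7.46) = 133.11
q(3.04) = 26.42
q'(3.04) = 35.88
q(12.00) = 1960.00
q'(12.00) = 476.00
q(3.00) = 25.00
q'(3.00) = 35.00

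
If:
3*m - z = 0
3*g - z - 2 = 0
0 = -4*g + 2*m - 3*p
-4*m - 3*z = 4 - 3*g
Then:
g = 7/15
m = -1/5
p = -34/45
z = -3/5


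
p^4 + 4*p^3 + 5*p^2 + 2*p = p*(p + 1)^2*(p + 2)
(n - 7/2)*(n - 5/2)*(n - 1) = n^3 - 7*n^2 + 59*n/4 - 35/4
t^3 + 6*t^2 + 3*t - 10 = (t - 1)*(t + 2)*(t + 5)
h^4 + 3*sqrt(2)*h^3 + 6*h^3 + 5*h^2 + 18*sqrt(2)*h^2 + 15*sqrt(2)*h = h*(h + 1)*(h + 5)*(h + 3*sqrt(2))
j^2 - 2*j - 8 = (j - 4)*(j + 2)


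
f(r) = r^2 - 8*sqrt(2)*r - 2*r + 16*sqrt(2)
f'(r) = 2*r - 8*sqrt(2) - 2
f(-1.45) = 44.03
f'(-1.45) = -16.21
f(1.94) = 0.56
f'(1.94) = -9.43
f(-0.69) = 32.29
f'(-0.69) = -14.69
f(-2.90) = 69.65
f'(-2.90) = -19.11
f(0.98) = 10.54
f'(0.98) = -11.35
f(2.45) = -3.99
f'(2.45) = -8.41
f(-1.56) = 45.83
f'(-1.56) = -16.43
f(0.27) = 19.11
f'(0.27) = -12.77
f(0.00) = 22.63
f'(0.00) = -13.31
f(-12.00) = 326.39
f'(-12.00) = -37.31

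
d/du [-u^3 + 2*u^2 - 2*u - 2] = -3*u^2 + 4*u - 2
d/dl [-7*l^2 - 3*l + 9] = -14*l - 3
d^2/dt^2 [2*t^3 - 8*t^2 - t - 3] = 12*t - 16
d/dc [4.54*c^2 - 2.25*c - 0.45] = 9.08*c - 2.25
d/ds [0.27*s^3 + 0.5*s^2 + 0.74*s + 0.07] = 0.81*s^2 + 1.0*s + 0.74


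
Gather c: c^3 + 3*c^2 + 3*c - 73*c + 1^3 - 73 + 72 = c^3 + 3*c^2 - 70*c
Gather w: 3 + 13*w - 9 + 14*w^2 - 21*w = 14*w^2 - 8*w - 6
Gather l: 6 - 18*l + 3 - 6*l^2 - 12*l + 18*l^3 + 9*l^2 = 18*l^3 + 3*l^2 - 30*l + 9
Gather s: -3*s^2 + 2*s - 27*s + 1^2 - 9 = -3*s^2 - 25*s - 8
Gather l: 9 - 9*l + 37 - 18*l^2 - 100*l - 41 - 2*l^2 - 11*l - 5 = -20*l^2 - 120*l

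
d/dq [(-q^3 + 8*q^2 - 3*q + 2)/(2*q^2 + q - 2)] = 2*(-q^4 - q^3 + 10*q^2 - 20*q + 2)/(4*q^4 + 4*q^3 - 7*q^2 - 4*q + 4)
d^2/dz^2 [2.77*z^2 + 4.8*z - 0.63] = 5.54000000000000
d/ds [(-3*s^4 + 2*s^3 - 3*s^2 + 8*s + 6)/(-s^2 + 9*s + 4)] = (6*s^5 - 83*s^4 - 12*s^3 + 5*s^2 - 12*s - 22)/(s^4 - 18*s^3 + 73*s^2 + 72*s + 16)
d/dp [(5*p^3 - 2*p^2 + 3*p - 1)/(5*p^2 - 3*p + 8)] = (25*p^4 - 30*p^3 + 111*p^2 - 22*p + 21)/(25*p^4 - 30*p^3 + 89*p^2 - 48*p + 64)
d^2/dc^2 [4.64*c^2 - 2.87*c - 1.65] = 9.28000000000000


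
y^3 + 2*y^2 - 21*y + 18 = (y - 3)*(y - 1)*(y + 6)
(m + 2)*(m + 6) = m^2 + 8*m + 12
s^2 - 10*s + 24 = (s - 6)*(s - 4)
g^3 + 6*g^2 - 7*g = g*(g - 1)*(g + 7)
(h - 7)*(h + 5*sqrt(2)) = h^2 - 7*h + 5*sqrt(2)*h - 35*sqrt(2)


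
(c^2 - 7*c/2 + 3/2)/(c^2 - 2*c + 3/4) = 2*(c - 3)/(2*c - 3)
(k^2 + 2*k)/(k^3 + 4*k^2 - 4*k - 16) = k/(k^2 + 2*k - 8)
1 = 1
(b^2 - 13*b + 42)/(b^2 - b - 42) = (b - 6)/(b + 6)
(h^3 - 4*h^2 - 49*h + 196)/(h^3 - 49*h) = (h - 4)/h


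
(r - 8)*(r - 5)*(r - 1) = r^3 - 14*r^2 + 53*r - 40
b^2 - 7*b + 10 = (b - 5)*(b - 2)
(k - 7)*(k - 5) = k^2 - 12*k + 35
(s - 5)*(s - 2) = s^2 - 7*s + 10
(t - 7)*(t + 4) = t^2 - 3*t - 28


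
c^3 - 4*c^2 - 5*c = c*(c - 5)*(c + 1)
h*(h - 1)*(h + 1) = h^3 - h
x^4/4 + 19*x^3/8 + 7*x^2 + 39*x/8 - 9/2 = (x/4 + 1)*(x - 1/2)*(x + 3)^2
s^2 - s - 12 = (s - 4)*(s + 3)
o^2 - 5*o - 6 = (o - 6)*(o + 1)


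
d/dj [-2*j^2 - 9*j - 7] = -4*j - 9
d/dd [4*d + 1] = 4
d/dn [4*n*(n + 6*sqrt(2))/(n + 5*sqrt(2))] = 4*(n^2 + 10*sqrt(2)*n + 60)/(n^2 + 10*sqrt(2)*n + 50)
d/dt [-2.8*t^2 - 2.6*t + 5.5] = -5.6*t - 2.6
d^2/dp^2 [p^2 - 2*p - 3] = 2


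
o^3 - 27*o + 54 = (o - 3)^2*(o + 6)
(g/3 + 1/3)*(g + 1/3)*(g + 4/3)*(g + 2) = g^4/3 + 14*g^3/9 + 67*g^2/27 + 14*g/9 + 8/27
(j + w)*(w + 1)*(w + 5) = j*w^2 + 6*j*w + 5*j + w^3 + 6*w^2 + 5*w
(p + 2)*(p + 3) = p^2 + 5*p + 6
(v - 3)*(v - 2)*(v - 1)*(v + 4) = v^4 - 2*v^3 - 13*v^2 + 38*v - 24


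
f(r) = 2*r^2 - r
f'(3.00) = 11.00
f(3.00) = 15.00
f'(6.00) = 23.00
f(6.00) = 66.00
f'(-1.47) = -6.88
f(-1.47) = 5.79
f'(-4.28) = -18.12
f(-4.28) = 40.92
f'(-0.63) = -3.52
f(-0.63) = 1.42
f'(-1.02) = -5.08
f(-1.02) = 3.10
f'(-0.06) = -1.24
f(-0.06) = 0.07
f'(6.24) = 23.96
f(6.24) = 71.64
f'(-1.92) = -8.68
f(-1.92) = 9.29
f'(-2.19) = -9.76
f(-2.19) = 11.78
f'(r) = 4*r - 1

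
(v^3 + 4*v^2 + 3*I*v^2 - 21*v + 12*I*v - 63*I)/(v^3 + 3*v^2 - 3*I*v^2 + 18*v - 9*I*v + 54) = (v^2 + 4*v - 21)/(v^2 + v*(3 - 6*I) - 18*I)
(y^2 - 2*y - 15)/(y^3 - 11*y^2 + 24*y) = (y^2 - 2*y - 15)/(y*(y^2 - 11*y + 24))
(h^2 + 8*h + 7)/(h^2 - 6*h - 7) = (h + 7)/(h - 7)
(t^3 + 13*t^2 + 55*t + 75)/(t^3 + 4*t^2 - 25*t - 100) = (t^2 + 8*t + 15)/(t^2 - t - 20)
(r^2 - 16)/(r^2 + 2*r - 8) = (r - 4)/(r - 2)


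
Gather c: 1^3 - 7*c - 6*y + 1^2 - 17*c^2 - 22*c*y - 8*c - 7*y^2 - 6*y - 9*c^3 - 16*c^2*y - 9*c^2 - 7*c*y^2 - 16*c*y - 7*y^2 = -9*c^3 + c^2*(-16*y - 26) + c*(-7*y^2 - 38*y - 15) - 14*y^2 - 12*y + 2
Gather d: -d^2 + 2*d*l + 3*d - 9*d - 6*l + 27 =-d^2 + d*(2*l - 6) - 6*l + 27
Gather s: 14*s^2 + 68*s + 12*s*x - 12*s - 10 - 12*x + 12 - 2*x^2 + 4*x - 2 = 14*s^2 + s*(12*x + 56) - 2*x^2 - 8*x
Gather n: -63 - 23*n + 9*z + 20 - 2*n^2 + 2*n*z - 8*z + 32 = -2*n^2 + n*(2*z - 23) + z - 11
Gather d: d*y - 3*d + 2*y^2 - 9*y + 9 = d*(y - 3) + 2*y^2 - 9*y + 9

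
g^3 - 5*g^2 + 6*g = g*(g - 3)*(g - 2)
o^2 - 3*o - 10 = (o - 5)*(o + 2)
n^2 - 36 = (n - 6)*(n + 6)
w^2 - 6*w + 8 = (w - 4)*(w - 2)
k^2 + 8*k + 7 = (k + 1)*(k + 7)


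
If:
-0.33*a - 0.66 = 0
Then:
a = -2.00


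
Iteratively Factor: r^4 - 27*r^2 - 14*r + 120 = (r + 3)*(r^3 - 3*r^2 - 18*r + 40) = (r + 3)*(r + 4)*(r^2 - 7*r + 10) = (r - 5)*(r + 3)*(r + 4)*(r - 2)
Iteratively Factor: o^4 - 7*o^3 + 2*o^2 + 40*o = (o)*(o^3 - 7*o^2 + 2*o + 40) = o*(o - 5)*(o^2 - 2*o - 8) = o*(o - 5)*(o + 2)*(o - 4)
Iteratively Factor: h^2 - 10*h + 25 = (h - 5)*(h - 5)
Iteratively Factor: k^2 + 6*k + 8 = (k + 2)*(k + 4)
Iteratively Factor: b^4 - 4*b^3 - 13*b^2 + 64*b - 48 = (b - 1)*(b^3 - 3*b^2 - 16*b + 48) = (b - 3)*(b - 1)*(b^2 - 16) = (b - 3)*(b - 1)*(b + 4)*(b - 4)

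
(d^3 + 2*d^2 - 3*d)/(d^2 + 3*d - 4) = d*(d + 3)/(d + 4)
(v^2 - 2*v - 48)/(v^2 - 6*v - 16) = (v + 6)/(v + 2)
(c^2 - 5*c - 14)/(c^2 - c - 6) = (c - 7)/(c - 3)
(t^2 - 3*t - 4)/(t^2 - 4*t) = (t + 1)/t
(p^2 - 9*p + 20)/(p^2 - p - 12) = (p - 5)/(p + 3)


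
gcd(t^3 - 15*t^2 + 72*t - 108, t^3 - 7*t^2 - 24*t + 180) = t^2 - 12*t + 36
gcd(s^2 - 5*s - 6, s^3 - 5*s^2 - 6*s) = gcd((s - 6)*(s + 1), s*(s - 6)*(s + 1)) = s^2 - 5*s - 6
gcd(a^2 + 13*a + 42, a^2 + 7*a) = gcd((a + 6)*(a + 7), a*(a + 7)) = a + 7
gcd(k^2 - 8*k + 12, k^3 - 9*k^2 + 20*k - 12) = k^2 - 8*k + 12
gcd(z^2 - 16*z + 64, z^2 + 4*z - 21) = 1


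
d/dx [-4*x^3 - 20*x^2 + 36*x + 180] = -12*x^2 - 40*x + 36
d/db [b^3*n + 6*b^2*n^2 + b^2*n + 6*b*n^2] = n*(3*b^2 + 12*b*n + 2*b + 6*n)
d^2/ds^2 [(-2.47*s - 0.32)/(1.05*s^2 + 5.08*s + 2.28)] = (-(2.1*s + 5.08)*(2.47*s + 0.32)*(4.2*s + 10.16) + (15.561*s + 25.7672)*(1.05*s^2 + 5.08*s + 2.28))/(1.05*s^2 + 5.08*s + 2.28)^3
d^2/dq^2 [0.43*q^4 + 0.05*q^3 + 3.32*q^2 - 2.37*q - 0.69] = 5.16*q^2 + 0.3*q + 6.64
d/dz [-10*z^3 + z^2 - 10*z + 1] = -30*z^2 + 2*z - 10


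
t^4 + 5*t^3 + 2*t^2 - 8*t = t*(t - 1)*(t + 2)*(t + 4)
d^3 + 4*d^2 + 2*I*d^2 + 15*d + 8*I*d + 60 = (d + 4)*(d - 3*I)*(d + 5*I)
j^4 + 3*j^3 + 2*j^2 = j^2*(j + 1)*(j + 2)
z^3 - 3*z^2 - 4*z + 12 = (z - 3)*(z - 2)*(z + 2)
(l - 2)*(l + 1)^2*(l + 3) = l^4 + 3*l^3 - 3*l^2 - 11*l - 6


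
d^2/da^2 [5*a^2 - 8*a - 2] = 10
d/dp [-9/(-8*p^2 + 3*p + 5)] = 9*(3 - 16*p)/(-8*p^2 + 3*p + 5)^2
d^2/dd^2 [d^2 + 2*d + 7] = 2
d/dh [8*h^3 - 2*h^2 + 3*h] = 24*h^2 - 4*h + 3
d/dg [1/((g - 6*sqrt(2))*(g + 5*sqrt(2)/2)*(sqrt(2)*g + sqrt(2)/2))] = 2*sqrt(2)*(-2*(g - 6*sqrt(2))*(2*g + 1) - 2*(g - 6*sqrt(2))*(2*g + 5*sqrt(2)) - (2*g + 1)*(2*g + 5*sqrt(2)))/((g - 6*sqrt(2))^2*(2*g + 1)^2*(2*g + 5*sqrt(2))^2)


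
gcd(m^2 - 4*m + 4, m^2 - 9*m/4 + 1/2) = m - 2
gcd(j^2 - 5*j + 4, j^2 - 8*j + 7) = j - 1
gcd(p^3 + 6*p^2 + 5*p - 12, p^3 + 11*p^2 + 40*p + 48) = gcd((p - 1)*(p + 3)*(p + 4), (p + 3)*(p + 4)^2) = p^2 + 7*p + 12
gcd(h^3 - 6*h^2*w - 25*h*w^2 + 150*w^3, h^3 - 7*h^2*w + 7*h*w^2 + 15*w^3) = -h + 5*w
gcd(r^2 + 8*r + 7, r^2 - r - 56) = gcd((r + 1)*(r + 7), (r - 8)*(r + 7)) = r + 7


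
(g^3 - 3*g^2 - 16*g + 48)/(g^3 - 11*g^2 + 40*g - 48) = (g + 4)/(g - 4)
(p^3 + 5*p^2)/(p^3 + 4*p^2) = (p + 5)/(p + 4)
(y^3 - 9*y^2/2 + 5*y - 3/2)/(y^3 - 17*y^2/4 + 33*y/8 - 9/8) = 4*(y - 1)/(4*y - 3)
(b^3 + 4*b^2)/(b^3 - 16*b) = b/(b - 4)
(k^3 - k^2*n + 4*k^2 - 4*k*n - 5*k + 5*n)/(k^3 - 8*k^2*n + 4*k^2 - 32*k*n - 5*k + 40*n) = (k - n)/(k - 8*n)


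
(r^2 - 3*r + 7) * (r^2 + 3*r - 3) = r^4 - 5*r^2 + 30*r - 21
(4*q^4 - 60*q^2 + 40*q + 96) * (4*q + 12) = 16*q^5 + 48*q^4 - 240*q^3 - 560*q^2 + 864*q + 1152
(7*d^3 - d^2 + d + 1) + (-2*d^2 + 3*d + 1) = 7*d^3 - 3*d^2 + 4*d + 2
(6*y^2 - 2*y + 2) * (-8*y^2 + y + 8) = -48*y^4 + 22*y^3 + 30*y^2 - 14*y + 16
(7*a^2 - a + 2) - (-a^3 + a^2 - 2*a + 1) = a^3 + 6*a^2 + a + 1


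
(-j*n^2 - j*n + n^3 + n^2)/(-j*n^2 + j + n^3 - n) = n/(n - 1)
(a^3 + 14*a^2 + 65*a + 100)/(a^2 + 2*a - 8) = (a^2 + 10*a + 25)/(a - 2)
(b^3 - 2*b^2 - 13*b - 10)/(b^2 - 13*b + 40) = (b^2 + 3*b + 2)/(b - 8)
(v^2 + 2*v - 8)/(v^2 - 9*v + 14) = (v + 4)/(v - 7)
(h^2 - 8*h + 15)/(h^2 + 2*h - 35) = (h - 3)/(h + 7)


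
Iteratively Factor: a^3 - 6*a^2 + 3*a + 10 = (a - 5)*(a^2 - a - 2) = (a - 5)*(a - 2)*(a + 1)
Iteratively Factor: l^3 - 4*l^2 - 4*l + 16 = (l - 4)*(l^2 - 4) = (l - 4)*(l - 2)*(l + 2)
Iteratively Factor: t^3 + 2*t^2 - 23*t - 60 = (t + 4)*(t^2 - 2*t - 15) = (t + 3)*(t + 4)*(t - 5)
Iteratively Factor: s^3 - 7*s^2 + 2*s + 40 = (s - 5)*(s^2 - 2*s - 8) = (s - 5)*(s + 2)*(s - 4)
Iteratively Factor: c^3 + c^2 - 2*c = (c - 1)*(c^2 + 2*c) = c*(c - 1)*(c + 2)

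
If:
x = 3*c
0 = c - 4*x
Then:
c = 0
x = 0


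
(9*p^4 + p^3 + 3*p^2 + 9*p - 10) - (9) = 9*p^4 + p^3 + 3*p^2 + 9*p - 19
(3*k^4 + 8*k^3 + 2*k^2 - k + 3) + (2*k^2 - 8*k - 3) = 3*k^4 + 8*k^3 + 4*k^2 - 9*k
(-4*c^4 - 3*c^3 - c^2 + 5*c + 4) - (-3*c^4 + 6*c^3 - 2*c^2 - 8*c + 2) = -c^4 - 9*c^3 + c^2 + 13*c + 2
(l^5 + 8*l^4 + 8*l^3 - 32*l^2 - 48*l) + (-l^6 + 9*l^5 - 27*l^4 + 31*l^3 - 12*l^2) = -l^6 + 10*l^5 - 19*l^4 + 39*l^3 - 44*l^2 - 48*l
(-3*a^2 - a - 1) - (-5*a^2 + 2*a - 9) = 2*a^2 - 3*a + 8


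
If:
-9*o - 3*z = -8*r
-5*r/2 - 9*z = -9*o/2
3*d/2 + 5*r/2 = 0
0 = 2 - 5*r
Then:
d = -2/3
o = 106/315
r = 2/5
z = 2/35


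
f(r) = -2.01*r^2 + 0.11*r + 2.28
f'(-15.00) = 60.41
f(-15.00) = -451.62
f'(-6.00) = 24.23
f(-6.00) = -70.74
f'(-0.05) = 0.31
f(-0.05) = 2.27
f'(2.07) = -8.21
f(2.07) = -6.10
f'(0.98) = -3.83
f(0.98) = 0.46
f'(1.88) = -7.45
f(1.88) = -4.62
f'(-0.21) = 0.95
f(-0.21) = 2.17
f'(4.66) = -18.62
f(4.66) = -40.86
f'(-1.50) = 6.14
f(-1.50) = -2.41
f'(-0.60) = 2.52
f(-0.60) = 1.49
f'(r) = 0.11 - 4.02*r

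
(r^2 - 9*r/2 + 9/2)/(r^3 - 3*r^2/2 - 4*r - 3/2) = (2*r - 3)/(2*r^2 + 3*r + 1)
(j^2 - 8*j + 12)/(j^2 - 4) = (j - 6)/(j + 2)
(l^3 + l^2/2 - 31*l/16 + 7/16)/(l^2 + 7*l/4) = l - 5/4 + 1/(4*l)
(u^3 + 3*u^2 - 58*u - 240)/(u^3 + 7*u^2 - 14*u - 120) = (u - 8)/(u - 4)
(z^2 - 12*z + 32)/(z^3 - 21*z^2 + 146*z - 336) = (z - 4)/(z^2 - 13*z + 42)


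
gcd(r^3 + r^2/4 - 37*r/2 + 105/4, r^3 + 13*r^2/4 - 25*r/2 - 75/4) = r^2 + 2*r - 15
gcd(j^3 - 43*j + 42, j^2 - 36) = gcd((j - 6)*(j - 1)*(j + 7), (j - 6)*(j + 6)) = j - 6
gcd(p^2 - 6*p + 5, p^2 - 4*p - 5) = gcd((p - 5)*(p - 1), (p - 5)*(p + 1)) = p - 5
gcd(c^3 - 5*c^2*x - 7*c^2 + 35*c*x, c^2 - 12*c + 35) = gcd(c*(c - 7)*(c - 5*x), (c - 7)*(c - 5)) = c - 7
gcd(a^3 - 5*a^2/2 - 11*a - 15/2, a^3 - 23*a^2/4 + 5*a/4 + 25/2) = a - 5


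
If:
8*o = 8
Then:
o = 1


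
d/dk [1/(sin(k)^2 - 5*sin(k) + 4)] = (5 - 2*sin(k))*cos(k)/(sin(k)^2 - 5*sin(k) + 4)^2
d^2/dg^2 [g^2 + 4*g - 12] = 2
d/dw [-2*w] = -2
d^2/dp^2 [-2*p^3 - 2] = -12*p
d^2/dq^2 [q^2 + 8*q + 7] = 2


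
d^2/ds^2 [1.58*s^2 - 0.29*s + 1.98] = 3.16000000000000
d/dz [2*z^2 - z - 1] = 4*z - 1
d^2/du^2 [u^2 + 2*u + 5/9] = 2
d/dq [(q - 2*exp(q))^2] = -2*(q - 2*exp(q))*(2*exp(q) - 1)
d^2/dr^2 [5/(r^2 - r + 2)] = 10*(-r^2 + r + (2*r - 1)^2 - 2)/(r^2 - r + 2)^3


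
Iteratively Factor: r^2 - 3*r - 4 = (r - 4)*(r + 1)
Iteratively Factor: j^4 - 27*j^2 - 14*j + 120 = (j + 4)*(j^3 - 4*j^2 - 11*j + 30) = (j + 3)*(j + 4)*(j^2 - 7*j + 10) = (j - 5)*(j + 3)*(j + 4)*(j - 2)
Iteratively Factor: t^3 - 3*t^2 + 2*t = (t)*(t^2 - 3*t + 2) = t*(t - 1)*(t - 2)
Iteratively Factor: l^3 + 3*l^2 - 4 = (l - 1)*(l^2 + 4*l + 4) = (l - 1)*(l + 2)*(l + 2)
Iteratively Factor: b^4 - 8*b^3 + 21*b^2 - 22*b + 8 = (b - 1)*(b^3 - 7*b^2 + 14*b - 8) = (b - 4)*(b - 1)*(b^2 - 3*b + 2) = (b - 4)*(b - 1)^2*(b - 2)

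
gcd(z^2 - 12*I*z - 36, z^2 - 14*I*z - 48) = z - 6*I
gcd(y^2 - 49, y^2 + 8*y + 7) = y + 7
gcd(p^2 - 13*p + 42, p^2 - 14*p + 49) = p - 7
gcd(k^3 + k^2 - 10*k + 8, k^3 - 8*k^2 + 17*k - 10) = k^2 - 3*k + 2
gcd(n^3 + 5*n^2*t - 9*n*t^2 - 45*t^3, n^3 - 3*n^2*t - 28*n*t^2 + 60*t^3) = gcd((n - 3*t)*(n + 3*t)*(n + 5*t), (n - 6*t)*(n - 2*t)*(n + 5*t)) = n + 5*t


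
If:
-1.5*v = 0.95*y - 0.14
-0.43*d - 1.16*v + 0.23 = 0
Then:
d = 1.70852713178295*y + 0.283100775193798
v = 0.0933333333333333 - 0.633333333333333*y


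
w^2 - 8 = (w - 2*sqrt(2))*(w + 2*sqrt(2))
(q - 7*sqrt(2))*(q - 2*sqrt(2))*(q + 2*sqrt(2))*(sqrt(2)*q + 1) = sqrt(2)*q^4 - 13*q^3 - 15*sqrt(2)*q^2 + 104*q + 56*sqrt(2)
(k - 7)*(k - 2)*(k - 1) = k^3 - 10*k^2 + 23*k - 14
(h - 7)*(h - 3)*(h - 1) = h^3 - 11*h^2 + 31*h - 21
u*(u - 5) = u^2 - 5*u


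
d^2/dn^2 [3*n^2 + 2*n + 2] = 6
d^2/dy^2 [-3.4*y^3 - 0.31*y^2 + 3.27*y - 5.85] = -20.4*y - 0.62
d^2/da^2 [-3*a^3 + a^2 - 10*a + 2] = 2 - 18*a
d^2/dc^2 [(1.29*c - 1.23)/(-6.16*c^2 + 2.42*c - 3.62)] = (-(1.29*c - 1.23)*(12.32*c - 2.42)*(24.64*c - 4.84) + (47.6784*c - 21.3972)*(6.16*c^2 - 2.42*c + 3.62))/(6.16*c^2 - 2.42*c + 3.62)^3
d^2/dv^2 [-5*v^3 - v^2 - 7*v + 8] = -30*v - 2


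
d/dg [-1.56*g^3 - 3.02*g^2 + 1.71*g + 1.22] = -4.68*g^2 - 6.04*g + 1.71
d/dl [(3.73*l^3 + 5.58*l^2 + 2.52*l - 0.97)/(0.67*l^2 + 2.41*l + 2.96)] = (2.4991*l^4 + 17.9786*l^3 + 44.8818*l^2 + 34.3334*l + 9.7969)/(0.4489*l^4 + 3.2294*l^3 + 9.7745*l^2 + 14.2672*l + 8.7616)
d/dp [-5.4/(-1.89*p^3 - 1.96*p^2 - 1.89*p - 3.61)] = (-30.618*p^2 - 21.168*p - 10.206)/(1.89*p^3 + 1.96*p^2 + 1.89*p + 3.61)^2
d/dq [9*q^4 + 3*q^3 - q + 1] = 36*q^3 + 9*q^2 - 1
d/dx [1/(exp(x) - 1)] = -1/(4*sinh(x/2)^2)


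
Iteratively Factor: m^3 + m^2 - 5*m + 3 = (m + 3)*(m^2 - 2*m + 1) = (m - 1)*(m + 3)*(m - 1)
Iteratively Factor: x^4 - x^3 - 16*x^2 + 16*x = (x - 1)*(x^3 - 16*x) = x*(x - 1)*(x^2 - 16) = x*(x - 4)*(x - 1)*(x + 4)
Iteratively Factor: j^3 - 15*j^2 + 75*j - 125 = (j - 5)*(j^2 - 10*j + 25) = (j - 5)^2*(j - 5)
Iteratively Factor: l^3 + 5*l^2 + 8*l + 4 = (l + 1)*(l^2 + 4*l + 4) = (l + 1)*(l + 2)*(l + 2)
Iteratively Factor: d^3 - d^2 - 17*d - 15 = (d - 5)*(d^2 + 4*d + 3) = (d - 5)*(d + 1)*(d + 3)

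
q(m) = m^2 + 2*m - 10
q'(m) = 2*m + 2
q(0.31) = -9.28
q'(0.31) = 2.62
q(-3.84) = -2.93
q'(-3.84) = -5.68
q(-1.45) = -10.80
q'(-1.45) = -0.90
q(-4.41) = 0.63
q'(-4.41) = -6.82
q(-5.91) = 13.11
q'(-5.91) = -9.82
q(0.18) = -9.61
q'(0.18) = 2.36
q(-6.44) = 18.59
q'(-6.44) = -10.88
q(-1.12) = -10.99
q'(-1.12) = -0.24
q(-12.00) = 110.00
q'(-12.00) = -22.00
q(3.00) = 5.00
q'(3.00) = 8.00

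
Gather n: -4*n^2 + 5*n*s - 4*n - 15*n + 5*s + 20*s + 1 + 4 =-4*n^2 + n*(5*s - 19) + 25*s + 5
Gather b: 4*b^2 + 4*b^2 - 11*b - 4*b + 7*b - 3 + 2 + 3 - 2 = 8*b^2 - 8*b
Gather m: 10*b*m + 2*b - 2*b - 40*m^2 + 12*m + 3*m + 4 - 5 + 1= -40*m^2 + m*(10*b + 15)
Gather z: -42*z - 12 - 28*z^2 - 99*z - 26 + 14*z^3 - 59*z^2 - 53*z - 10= 14*z^3 - 87*z^2 - 194*z - 48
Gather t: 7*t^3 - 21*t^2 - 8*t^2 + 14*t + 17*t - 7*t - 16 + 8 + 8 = 7*t^3 - 29*t^2 + 24*t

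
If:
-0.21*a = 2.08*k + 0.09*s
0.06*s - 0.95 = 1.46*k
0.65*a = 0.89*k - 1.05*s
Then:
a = 14.92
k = -1.07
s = -10.14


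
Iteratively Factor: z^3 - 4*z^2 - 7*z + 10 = (z - 1)*(z^2 - 3*z - 10) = (z - 5)*(z - 1)*(z + 2)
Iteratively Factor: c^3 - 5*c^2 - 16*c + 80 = (c - 5)*(c^2 - 16) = (c - 5)*(c + 4)*(c - 4)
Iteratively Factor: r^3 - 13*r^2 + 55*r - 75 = (r - 5)*(r^2 - 8*r + 15) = (r - 5)*(r - 3)*(r - 5)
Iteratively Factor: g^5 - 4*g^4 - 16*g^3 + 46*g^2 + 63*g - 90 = (g - 1)*(g^4 - 3*g^3 - 19*g^2 + 27*g + 90) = (g - 1)*(g + 3)*(g^3 - 6*g^2 - g + 30) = (g - 3)*(g - 1)*(g + 3)*(g^2 - 3*g - 10) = (g - 3)*(g - 1)*(g + 2)*(g + 3)*(g - 5)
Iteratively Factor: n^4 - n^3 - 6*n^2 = (n - 3)*(n^3 + 2*n^2) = (n - 3)*(n + 2)*(n^2) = n*(n - 3)*(n + 2)*(n)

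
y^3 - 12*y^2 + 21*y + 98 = (y - 7)^2*(y + 2)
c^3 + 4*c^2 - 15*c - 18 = (c - 3)*(c + 1)*(c + 6)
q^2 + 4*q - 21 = (q - 3)*(q + 7)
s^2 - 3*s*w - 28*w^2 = (s - 7*w)*(s + 4*w)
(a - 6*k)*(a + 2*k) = a^2 - 4*a*k - 12*k^2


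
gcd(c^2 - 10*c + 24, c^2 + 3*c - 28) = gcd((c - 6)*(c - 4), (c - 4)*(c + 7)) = c - 4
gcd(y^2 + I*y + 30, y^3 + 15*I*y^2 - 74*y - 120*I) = y + 6*I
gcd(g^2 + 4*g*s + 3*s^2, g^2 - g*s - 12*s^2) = g + 3*s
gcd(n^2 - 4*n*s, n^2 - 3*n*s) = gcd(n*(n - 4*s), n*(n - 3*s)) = n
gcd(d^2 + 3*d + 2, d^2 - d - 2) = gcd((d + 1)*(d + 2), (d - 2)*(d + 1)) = d + 1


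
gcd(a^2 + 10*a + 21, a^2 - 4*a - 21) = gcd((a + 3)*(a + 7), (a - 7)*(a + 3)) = a + 3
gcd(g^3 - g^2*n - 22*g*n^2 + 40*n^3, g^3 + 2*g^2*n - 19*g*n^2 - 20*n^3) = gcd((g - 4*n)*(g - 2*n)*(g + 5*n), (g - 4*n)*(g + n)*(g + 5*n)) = g^2 + g*n - 20*n^2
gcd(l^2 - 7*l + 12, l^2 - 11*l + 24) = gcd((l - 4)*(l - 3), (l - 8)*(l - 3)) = l - 3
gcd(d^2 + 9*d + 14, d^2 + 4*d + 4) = d + 2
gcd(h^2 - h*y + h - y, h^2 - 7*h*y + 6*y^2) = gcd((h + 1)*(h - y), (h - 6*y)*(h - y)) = -h + y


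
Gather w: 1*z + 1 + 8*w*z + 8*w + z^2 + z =w*(8*z + 8) + z^2 + 2*z + 1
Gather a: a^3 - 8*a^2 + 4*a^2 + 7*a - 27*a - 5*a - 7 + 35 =a^3 - 4*a^2 - 25*a + 28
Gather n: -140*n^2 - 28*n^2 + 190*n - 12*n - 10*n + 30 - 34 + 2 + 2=-168*n^2 + 168*n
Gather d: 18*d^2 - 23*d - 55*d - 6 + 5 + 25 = 18*d^2 - 78*d + 24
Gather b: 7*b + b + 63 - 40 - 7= 8*b + 16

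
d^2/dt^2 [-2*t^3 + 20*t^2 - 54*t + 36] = 40 - 12*t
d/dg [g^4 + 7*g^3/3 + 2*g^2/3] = g*(12*g^2 + 21*g + 4)/3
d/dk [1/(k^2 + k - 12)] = (-2*k - 1)/(k^2 + k - 12)^2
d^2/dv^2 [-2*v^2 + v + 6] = -4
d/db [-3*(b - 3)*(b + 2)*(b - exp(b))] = 3*b^2*exp(b) - 9*b^2 + 3*b*exp(b) + 6*b - 21*exp(b) + 18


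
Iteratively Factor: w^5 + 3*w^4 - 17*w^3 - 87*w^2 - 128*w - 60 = (w + 3)*(w^4 - 17*w^2 - 36*w - 20) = (w + 2)*(w + 3)*(w^3 - 2*w^2 - 13*w - 10) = (w - 5)*(w + 2)*(w + 3)*(w^2 + 3*w + 2) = (w - 5)*(w + 2)^2*(w + 3)*(w + 1)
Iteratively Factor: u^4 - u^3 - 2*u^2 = (u + 1)*(u^3 - 2*u^2) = u*(u + 1)*(u^2 - 2*u) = u^2*(u + 1)*(u - 2)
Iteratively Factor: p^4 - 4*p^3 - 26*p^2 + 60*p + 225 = (p - 5)*(p^3 + p^2 - 21*p - 45) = (p - 5)*(p + 3)*(p^2 - 2*p - 15) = (p - 5)*(p + 3)^2*(p - 5)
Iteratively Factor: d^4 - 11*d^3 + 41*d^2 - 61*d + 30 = (d - 3)*(d^3 - 8*d^2 + 17*d - 10) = (d - 5)*(d - 3)*(d^2 - 3*d + 2) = (d - 5)*(d - 3)*(d - 1)*(d - 2)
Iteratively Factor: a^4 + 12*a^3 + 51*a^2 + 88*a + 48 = (a + 3)*(a^3 + 9*a^2 + 24*a + 16) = (a + 3)*(a + 4)*(a^2 + 5*a + 4) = (a + 3)*(a + 4)^2*(a + 1)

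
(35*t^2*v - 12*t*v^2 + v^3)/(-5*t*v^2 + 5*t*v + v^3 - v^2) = (-7*t + v)/(v - 1)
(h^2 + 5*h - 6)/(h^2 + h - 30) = (h - 1)/(h - 5)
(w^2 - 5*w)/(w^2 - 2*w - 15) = w/(w + 3)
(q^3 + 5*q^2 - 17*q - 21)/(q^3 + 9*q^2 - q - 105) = (q + 1)/(q + 5)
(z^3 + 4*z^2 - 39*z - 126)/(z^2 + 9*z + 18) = (z^2 + z - 42)/(z + 6)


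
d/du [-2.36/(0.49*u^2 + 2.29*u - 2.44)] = (2.3128*u + 5.4044)/(0.49*u^2 + 2.29*u - 2.44)^2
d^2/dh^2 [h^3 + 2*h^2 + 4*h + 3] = 6*h + 4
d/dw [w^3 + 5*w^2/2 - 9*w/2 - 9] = 3*w^2 + 5*w - 9/2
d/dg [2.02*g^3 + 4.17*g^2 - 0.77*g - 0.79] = 6.06*g^2 + 8.34*g - 0.77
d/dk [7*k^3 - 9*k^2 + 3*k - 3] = 21*k^2 - 18*k + 3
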